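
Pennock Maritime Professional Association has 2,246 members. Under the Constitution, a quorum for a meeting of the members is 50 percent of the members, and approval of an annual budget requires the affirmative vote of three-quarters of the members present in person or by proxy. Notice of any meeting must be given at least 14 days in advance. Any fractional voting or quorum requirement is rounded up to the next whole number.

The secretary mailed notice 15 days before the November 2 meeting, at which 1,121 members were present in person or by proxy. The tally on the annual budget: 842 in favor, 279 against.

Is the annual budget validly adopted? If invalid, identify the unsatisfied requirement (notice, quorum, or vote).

Invalid — quorum requirement not satisfied.

Notice: 15 days given; 14 required. Satisfied.
Quorum: 50% of 2,246 = 1,123; 1,121 present. Not satisfied.
Vote: requires three-fourths of those present (1,121); 3/4 of 1121 = 840.75, rounded up to 841, so 841 needed; 842 in favor. Satisfied.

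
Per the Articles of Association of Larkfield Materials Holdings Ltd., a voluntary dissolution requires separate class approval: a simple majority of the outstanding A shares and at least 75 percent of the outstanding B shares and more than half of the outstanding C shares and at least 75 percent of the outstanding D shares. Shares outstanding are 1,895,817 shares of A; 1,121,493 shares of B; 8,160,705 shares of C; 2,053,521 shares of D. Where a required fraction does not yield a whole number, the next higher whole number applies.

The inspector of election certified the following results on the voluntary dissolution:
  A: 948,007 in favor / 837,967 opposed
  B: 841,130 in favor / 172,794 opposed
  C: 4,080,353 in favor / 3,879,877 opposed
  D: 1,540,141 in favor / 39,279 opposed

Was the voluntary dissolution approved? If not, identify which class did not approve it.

A: a majority of 1895817 is 947909; 947,909 required, 948,007 in favor — approved.
B: 3/4 of 1121493 = 841119.75, rounded up to 841120; 841,120 required, 841,130 in favor — approved.
C: a majority of 8160705 is 4080353; 4,080,353 required, 4,080,353 in favor — approved.
D: 3/4 of 2053521 = 1540140.75, rounded up to 1540141; 1,540,141 required, 1,540,141 in favor — approved.

Approved — every class gave the required vote.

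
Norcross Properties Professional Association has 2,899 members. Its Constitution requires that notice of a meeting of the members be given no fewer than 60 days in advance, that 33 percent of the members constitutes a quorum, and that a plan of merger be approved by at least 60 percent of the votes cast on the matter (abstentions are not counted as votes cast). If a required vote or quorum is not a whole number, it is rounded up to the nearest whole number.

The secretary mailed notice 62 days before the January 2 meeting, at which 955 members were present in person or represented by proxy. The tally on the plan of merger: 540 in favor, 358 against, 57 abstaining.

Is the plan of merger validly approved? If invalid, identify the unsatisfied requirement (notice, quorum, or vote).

Notice: 62 days given; 60 required. Satisfied.
Quorum: 33% of 2,899 = 956.67, rounded up to 957; 955 present. Not satisfied.
Vote: requires three-fifths of the votes cast (955 − 57 abstaining = 898); 3/5 of 898 = 538.80, rounded up to 539, so 539 needed; 540 in favor. Satisfied.

Invalid — quorum requirement not satisfied.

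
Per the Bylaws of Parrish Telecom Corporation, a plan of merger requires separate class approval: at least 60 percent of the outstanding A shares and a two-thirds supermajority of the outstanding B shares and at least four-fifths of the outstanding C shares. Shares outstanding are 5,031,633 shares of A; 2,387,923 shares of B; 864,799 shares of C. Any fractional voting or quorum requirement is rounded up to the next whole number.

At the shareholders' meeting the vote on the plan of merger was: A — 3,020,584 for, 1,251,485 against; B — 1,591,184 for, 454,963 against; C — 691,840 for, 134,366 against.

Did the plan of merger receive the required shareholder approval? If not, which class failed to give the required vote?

Not approved — the B shares did not give the required vote.

A: 3/5 of 5031633 = 3018979.80, rounded up to 3018980; 3,018,980 required, 3,020,584 in favor — approved.
B: 2/3 of 2387923 = 1591948.67, rounded up to 1591949; 1,591,949 required, 1,591,184 in favor — not approved.
C: 4/5 of 864799 = 691839.20, rounded up to 691840; 691,840 required, 691,840 in favor — approved.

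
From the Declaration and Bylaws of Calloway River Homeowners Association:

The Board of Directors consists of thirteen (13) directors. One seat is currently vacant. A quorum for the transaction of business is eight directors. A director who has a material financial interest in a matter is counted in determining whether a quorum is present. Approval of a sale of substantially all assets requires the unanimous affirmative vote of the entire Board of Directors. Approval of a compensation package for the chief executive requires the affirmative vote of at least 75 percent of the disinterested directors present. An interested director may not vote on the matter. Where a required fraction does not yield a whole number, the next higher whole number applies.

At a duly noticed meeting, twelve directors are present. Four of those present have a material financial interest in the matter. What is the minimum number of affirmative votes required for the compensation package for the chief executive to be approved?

The compensation package for the chief executive requires three-fourths of the disinterested directors present (12 − 4 = 8).
3/4 of 8 = 6.

6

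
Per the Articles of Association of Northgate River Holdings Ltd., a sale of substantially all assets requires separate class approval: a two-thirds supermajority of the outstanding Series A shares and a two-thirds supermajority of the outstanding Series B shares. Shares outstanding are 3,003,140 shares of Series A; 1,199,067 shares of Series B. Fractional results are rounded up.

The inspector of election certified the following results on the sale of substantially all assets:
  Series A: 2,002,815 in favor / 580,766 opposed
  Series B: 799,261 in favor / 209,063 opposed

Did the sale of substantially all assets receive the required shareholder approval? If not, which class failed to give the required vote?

Not approved — the Series B shares did not give the required vote.

Series A: 2/3 of 3003140 = 2002093.33, rounded up to 2002094; 2,002,094 required, 2,002,815 in favor — approved.
Series B: 2/3 of 1199067 = 799378; 799,378 required, 799,261 in favor — not approved.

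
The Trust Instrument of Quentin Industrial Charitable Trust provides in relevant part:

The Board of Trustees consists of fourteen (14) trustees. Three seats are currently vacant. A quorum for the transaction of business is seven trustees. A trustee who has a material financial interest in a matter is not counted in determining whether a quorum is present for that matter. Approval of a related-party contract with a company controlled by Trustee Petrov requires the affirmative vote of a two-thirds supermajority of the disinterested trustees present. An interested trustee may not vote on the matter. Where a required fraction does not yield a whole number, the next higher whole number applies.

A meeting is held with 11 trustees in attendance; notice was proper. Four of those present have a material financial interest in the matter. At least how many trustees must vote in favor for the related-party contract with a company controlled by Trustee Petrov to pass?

5

The related-party contract with a company controlled by Trustee Petrov requires two-thirds of the disinterested trustees present (11 − 4 = 7).
2/3 of 7 = 4.67, rounded up to 5.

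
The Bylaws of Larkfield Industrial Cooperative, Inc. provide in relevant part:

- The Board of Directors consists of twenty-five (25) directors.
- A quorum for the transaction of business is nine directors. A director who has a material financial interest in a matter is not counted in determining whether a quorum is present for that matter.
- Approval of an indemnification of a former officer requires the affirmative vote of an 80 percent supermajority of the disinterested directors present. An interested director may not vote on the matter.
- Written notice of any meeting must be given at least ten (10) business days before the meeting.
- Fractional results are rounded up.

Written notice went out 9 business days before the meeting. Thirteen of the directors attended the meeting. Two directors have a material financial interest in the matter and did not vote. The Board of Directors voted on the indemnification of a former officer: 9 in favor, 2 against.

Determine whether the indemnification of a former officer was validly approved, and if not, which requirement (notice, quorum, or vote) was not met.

Notice: 9 business days given; 10 required (9 < 10). Not satisfied.
Quorum: 13 present, but the 2 interested directors do not count, leaving 11. Quorum is 9. Satisfied.
Vote: the indemnification of a former officer requires four-fifths of the disinterested directors present (13 − 2 = 11). 4/5 of 11 = 8.80, rounded up to 9, so 9 affirmative votes are needed; 9 voted in favor. Satisfied.

Invalid — notice requirement not satisfied.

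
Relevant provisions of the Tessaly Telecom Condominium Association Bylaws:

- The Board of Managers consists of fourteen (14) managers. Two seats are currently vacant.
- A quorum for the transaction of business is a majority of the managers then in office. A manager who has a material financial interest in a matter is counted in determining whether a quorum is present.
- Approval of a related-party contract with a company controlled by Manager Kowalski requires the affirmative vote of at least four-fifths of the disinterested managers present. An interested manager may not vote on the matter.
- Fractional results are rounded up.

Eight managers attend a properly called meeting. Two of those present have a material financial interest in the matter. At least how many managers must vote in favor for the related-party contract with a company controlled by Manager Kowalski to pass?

The related-party contract with a company controlled by Manager Kowalski requires four-fifths of the disinterested managers present (8 − 2 = 6).
4/5 of 6 = 4.80, rounded up to 5.

5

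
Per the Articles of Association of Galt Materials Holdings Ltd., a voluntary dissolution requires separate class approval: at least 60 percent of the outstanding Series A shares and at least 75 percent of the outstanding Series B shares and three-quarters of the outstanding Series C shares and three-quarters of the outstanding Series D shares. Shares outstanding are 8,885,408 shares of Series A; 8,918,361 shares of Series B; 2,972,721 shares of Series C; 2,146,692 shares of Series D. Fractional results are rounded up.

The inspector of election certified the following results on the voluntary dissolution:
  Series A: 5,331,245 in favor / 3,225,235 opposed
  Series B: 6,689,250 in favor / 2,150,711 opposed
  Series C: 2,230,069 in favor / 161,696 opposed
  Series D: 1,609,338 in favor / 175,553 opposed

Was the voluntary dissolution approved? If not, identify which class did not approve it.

Series A: 3/5 of 8885408 = 5331244.80, rounded up to 5331245; 5,331,245 required, 5,331,245 in favor — approved.
Series B: 3/4 of 8918361 = 6688770.75, rounded up to 6688771; 6,688,771 required, 6,689,250 in favor — approved.
Series C: 3/4 of 2972721 = 2229540.75, rounded up to 2229541; 2,229,541 required, 2,230,069 in favor — approved.
Series D: 3/4 of 2146692 = 1610019; 1,610,019 required, 1,609,338 in favor — not approved.

Not approved — the Series D shares did not give the required vote.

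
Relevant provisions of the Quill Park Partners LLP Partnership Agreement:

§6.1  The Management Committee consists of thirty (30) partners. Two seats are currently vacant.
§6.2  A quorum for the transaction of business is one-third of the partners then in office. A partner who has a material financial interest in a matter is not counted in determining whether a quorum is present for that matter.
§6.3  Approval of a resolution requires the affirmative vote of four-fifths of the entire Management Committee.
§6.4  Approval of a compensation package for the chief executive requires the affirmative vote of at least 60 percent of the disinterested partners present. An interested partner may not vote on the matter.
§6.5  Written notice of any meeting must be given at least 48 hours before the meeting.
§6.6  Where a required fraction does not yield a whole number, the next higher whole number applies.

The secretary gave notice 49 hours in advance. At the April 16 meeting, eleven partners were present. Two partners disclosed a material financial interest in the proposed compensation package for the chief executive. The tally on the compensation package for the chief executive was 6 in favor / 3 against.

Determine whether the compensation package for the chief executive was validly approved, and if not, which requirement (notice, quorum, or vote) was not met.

Invalid — quorum requirement not satisfied.

Notice: 49 hours given; 48 required (49 ≥ 48). Satisfied.
Quorum: 11 present, but the 2 interested partners do not count, leaving 9. Quorum is 10. Not satisfied.
Vote: the compensation package for the chief executive requires three-fifths of the disinterested partners present (11 − 2 = 9). 3/5 of 9 = 5.40, rounded up to 6, so 6 affirmative votes are needed; 6 voted in favor. Satisfied. (Moot — without a quorum no business can be validly transacted.)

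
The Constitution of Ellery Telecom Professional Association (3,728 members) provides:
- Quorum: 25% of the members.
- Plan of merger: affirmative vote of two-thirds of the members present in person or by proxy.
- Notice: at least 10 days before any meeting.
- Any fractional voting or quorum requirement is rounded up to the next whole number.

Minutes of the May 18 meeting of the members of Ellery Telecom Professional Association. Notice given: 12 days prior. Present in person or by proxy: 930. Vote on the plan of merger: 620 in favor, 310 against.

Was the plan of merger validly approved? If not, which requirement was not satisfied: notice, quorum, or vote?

Invalid — quorum requirement not satisfied.

Notice: 12 days given; 10 required. Satisfied.
Quorum: 25% of 3,728 = 932; 930 present. Not satisfied.
Vote: requires two-thirds of those present (930); 2/3 of 930 = 620, so 620 needed; 620 in favor. Satisfied.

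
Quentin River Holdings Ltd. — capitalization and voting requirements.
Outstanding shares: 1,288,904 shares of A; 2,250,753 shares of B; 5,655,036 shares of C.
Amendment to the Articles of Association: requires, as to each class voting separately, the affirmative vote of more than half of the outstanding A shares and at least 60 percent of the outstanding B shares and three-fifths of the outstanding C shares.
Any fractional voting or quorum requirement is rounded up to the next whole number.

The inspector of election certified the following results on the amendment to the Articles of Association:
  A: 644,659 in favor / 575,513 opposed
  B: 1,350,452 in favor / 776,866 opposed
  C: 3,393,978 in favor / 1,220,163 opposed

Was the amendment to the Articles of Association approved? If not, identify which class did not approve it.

Approved — every class gave the required vote.

A: a majority of 1288904 is 644453; 644,453 required, 644,659 in favor — approved.
B: 3/5 of 2250753 = 1350451.80, rounded up to 1350452; 1,350,452 required, 1,350,452 in favor — approved.
C: 3/5 of 5655036 = 3393021.60, rounded up to 3393022; 3,393,022 required, 3,393,978 in favor — approved.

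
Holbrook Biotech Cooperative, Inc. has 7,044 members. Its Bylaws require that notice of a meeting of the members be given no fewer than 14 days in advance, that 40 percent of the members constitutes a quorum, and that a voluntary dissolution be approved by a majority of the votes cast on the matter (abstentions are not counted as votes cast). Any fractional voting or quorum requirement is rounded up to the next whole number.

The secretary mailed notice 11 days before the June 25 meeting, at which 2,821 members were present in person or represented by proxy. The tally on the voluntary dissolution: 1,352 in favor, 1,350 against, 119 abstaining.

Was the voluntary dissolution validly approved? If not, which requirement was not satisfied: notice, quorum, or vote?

Invalid — notice requirement not satisfied.

Notice: 11 days given; 14 required. Not satisfied.
Quorum: 40% of 7,044 = 2,817.60, rounded up to 2,818; 2,821 present. Satisfied.
Vote: requires a majority of the votes cast (2,821 − 119 abstaining = 2,702); a majority of 2702 is 1352, so 1,352 needed; 1,352 in favor. Satisfied.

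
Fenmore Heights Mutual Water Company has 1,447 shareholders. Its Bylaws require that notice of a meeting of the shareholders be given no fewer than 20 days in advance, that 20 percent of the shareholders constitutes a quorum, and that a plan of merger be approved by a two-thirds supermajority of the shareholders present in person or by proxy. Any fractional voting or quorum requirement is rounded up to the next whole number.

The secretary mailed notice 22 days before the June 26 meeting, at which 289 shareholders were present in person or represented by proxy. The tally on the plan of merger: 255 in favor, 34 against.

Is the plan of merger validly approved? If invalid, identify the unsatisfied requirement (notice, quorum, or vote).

Notice: 22 days given; 20 required. Satisfied.
Quorum: 20% of 1,447 = 289.40, rounded up to 290; 289 present. Not satisfied.
Vote: requires two-thirds of those present (289); 2/3 of 289 = 192.67, rounded up to 193, so 193 needed; 255 in favor. Satisfied.

Invalid — quorum requirement not satisfied.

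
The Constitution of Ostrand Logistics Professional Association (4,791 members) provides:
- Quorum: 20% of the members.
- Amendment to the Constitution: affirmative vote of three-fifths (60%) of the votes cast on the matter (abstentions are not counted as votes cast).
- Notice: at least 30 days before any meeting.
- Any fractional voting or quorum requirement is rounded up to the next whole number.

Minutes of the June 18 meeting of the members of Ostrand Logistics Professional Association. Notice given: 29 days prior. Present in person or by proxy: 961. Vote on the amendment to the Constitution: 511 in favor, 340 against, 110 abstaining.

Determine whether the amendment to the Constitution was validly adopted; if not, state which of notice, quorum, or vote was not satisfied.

Invalid — notice requirement not satisfied.

Notice: 29 days given; 30 required. Not satisfied.
Quorum: 20% of 4,791 = 958.20, rounded up to 959; 961 present. Satisfied.
Vote: requires three-fifths of the votes cast (961 − 110 abstaining = 851); 3/5 of 851 = 510.60, rounded up to 511, so 511 needed; 511 in favor. Satisfied.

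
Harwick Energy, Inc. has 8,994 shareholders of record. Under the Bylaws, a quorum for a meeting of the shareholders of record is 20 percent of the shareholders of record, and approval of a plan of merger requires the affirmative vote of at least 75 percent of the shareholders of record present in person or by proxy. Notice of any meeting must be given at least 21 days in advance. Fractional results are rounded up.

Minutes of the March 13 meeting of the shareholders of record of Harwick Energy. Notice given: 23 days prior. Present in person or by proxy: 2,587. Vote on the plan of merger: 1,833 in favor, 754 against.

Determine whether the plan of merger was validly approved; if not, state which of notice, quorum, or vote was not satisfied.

Notice: 23 days given; 21 required. Satisfied.
Quorum: 20% of 8,994 = 1,798.80, rounded up to 1,799; 2,587 present. Satisfied.
Vote: requires three-fourths of those present (2,587); 3/4 of 2587 = 1940.25, rounded up to 1941, so 1,941 needed; 1,833 in favor. Not satisfied.

Invalid — vote requirement not satisfied.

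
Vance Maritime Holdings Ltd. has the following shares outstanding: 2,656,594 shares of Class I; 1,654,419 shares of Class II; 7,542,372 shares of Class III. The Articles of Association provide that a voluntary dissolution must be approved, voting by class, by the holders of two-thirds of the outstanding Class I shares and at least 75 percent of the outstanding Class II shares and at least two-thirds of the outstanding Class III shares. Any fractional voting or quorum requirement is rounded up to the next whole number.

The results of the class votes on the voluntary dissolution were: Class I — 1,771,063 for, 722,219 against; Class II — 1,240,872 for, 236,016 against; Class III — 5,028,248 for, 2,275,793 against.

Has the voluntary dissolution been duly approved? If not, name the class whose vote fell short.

Approved — every class gave the required vote.

Class I: 2/3 of 2656594 = 1771062.67, rounded up to 1771063; 1,771,063 required, 1,771,063 in favor — approved.
Class II: 3/4 of 1654419 = 1240814.25, rounded up to 1240815; 1,240,815 required, 1,240,872 in favor — approved.
Class III: 2/3 of 7542372 = 5028248; 5,028,248 required, 5,028,248 in favor — approved.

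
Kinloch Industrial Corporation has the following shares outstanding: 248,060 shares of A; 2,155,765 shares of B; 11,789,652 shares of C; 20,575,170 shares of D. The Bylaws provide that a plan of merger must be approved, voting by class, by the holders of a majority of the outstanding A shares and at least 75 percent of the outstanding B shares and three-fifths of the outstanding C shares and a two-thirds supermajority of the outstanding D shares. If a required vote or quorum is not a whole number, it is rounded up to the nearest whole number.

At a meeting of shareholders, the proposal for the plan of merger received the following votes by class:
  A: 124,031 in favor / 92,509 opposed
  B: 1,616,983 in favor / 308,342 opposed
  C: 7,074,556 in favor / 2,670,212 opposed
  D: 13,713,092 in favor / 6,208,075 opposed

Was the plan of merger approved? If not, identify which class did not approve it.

A: a majority of 248060 is 124031; 124,031 required, 124,031 in favor — approved.
B: 3/4 of 2155765 = 1616823.75, rounded up to 1616824; 1,616,824 required, 1,616,983 in favor — approved.
C: 3/5 of 11789652 = 7073791.20, rounded up to 7073792; 7,073,792 required, 7,074,556 in favor — approved.
D: 2/3 of 20575170 = 13716780; 13,716,780 required, 13,713,092 in favor — not approved.

Not approved — the D shares did not give the required vote.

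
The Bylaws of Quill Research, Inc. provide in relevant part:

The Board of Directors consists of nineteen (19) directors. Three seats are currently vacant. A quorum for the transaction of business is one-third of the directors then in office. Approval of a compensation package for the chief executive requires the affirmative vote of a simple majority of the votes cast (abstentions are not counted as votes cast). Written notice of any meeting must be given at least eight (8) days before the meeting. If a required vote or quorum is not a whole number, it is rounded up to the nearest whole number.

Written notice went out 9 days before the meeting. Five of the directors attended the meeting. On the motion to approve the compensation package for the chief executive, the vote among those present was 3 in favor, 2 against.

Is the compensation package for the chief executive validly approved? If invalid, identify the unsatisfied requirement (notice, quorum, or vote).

Invalid — quorum requirement not satisfied.

Notice: 9 days given; 8 required (9 ≥ 8). Satisfied.
Quorum: 5 present; quorum is 6. Not satisfied.
Vote: the compensation package for the chief executive requires a majority of the votes cast (5). A majority of 5 is 3, so 3 affirmative votes are needed; 3 voted in favor. Satisfied. (Moot — without a quorum no business can be validly transacted.)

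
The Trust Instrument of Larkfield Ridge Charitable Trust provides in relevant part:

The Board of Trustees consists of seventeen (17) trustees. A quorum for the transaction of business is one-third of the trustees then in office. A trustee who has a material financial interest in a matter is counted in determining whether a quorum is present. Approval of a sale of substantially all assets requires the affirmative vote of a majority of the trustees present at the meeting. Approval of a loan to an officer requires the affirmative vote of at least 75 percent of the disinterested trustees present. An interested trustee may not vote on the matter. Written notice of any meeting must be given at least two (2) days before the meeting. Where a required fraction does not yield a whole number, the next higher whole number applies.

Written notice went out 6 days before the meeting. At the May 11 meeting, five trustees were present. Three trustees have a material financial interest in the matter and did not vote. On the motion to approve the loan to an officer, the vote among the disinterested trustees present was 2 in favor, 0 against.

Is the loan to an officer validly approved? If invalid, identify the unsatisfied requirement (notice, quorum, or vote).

Invalid — quorum requirement not satisfied.

Notice: 6 days given; 2 required (6 ≥ 2). Satisfied.
Quorum: 5 present (interested trustees count toward quorum); quorum is 6. Not satisfied.
Vote: the loan to an officer requires three-fourths of the disinterested trustees present (5 − 3 = 2). 3/4 of 2 = 1.50, rounded up to 2, so 2 affirmative votes are needed; 2 voted in favor. Satisfied. (Moot — without a quorum no business can be validly transacted.)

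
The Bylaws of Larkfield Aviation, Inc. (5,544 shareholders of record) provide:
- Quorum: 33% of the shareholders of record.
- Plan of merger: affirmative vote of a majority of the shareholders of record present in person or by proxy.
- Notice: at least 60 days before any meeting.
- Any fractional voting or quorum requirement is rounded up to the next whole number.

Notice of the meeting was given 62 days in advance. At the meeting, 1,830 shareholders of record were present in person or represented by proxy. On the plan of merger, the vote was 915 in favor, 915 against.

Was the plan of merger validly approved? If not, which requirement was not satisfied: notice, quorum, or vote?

Notice: 62 days given; 60 required. Satisfied.
Quorum: 33% of 5,544 = 1,829.52, rounded up to 1,830; 1,830 present. Satisfied.
Vote: requires a majority of those present (1,830); a majority of 1830 is 916, so 916 needed; 915 in favor. Not satisfied.

Invalid — vote requirement not satisfied.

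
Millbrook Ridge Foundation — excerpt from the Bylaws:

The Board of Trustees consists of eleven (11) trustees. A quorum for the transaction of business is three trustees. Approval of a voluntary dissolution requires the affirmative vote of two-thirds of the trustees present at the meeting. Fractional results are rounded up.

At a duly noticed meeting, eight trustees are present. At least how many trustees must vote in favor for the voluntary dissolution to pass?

The voluntary dissolution requires two-thirds of the trustees present (8).
2/3 of 8 = 5.33, rounded up to 6.

6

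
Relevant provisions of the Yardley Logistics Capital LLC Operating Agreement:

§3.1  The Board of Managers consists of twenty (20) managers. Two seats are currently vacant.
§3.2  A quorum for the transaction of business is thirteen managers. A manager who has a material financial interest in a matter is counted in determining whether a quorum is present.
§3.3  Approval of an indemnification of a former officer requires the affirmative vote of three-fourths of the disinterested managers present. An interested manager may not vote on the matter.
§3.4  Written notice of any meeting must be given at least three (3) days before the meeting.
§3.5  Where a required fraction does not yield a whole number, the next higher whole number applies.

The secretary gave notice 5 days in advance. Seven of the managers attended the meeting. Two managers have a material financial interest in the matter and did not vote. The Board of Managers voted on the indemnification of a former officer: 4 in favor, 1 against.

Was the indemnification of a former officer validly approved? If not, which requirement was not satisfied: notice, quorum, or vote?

Notice: 5 days given; 3 required (5 ≥ 3). Satisfied.
Quorum: 7 present (interested managers count toward quorum); quorum is 13. Not satisfied.
Vote: the indemnification of a former officer requires three-fourths of the disinterested managers present (7 − 2 = 5). 3/4 of 5 = 3.75, rounded up to 4, so 4 affirmative votes are needed; 4 voted in favor. Satisfied. (Moot — without a quorum no business can be validly transacted.)

Invalid — quorum requirement not satisfied.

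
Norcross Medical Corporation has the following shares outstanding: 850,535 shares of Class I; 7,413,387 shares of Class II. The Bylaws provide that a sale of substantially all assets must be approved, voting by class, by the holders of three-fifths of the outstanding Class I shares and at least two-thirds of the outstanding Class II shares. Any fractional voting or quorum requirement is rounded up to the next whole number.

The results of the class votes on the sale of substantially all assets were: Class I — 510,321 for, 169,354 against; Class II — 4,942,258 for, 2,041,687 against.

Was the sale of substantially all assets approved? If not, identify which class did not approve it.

Class I: 3/5 of 850535 = 510321; 510,321 required, 510,321 in favor — approved.
Class II: 2/3 of 7413387 = 4942258; 4,942,258 required, 4,942,258 in favor — approved.

Approved — every class gave the required vote.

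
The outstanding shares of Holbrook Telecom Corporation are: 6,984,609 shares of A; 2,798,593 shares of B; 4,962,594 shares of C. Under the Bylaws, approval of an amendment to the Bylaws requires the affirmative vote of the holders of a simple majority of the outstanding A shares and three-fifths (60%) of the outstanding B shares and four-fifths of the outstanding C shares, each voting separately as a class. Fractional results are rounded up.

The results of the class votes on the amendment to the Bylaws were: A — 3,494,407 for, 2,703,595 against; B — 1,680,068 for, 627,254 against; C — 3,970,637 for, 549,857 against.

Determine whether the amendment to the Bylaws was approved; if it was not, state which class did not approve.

A: a majority of 6984609 is 3492305; 3,492,305 required, 3,494,407 in favor — approved.
B: 3/5 of 2798593 = 1679155.80, rounded up to 1679156; 1,679,156 required, 1,680,068 in favor — approved.
C: 4/5 of 4962594 = 3970075.20, rounded up to 3970076; 3,970,076 required, 3,970,637 in favor — approved.

Approved — every class gave the required vote.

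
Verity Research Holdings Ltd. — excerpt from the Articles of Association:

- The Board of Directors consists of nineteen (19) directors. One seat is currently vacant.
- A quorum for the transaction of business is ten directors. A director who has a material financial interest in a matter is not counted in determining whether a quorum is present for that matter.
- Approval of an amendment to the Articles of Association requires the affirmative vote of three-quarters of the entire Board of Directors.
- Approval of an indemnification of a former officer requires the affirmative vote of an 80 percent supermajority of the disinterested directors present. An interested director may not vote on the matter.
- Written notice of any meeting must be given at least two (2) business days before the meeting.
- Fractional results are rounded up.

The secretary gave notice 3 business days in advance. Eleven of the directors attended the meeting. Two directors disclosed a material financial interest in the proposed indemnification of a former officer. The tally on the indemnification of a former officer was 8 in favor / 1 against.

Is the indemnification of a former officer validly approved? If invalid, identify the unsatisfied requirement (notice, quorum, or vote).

Invalid — quorum requirement not satisfied.

Notice: 3 business days given; 2 required (3 ≥ 2). Satisfied.
Quorum: 11 present, but the 2 interested directors do not count, leaving 9. Quorum is 10. Not satisfied.
Vote: the indemnification of a former officer requires four-fifths of the disinterested directors present (11 − 2 = 9). 4/5 of 9 = 7.20, rounded up to 8, so 8 affirmative votes are needed; 8 voted in favor. Satisfied. (Moot — without a quorum no business can be validly transacted.)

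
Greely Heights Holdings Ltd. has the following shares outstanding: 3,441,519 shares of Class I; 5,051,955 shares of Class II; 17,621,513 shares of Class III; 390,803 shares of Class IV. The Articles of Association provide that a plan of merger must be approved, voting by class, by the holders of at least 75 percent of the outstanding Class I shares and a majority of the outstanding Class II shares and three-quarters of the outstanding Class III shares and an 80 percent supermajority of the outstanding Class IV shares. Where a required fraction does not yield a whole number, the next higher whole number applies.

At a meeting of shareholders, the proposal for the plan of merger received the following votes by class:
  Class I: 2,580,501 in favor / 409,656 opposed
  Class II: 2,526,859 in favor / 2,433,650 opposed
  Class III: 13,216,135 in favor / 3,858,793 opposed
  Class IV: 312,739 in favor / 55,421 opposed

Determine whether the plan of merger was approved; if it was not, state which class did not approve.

Not approved — the Class I shares did not give the required vote.

Class I: 3/4 of 3441519 = 2581139.25, rounded up to 2581140; 2,581,140 required, 2,580,501 in favor — not approved.
Class II: a majority of 5051955 is 2525978; 2,525,978 required, 2,526,859 in favor — approved.
Class III: 3/4 of 17621513 = 13216134.75, rounded up to 13216135; 13,216,135 required, 13,216,135 in favor — approved.
Class IV: 4/5 of 390803 = 312642.40, rounded up to 312643; 312,643 required, 312,739 in favor — approved.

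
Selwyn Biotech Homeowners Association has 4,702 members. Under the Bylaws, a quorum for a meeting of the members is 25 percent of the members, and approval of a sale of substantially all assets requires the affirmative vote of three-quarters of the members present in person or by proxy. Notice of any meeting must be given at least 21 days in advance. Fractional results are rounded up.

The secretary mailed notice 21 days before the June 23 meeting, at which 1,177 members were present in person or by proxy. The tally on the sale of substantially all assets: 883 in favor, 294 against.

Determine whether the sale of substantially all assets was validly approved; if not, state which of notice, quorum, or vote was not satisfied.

Notice: 21 days given; 21 required. Satisfied.
Quorum: 25% of 4,702 = 1,175.50, rounded up to 1,176; 1,177 present. Satisfied.
Vote: requires three-fourths of those present (1,177); 3/4 of 1177 = 882.75, rounded up to 883, so 883 needed; 883 in favor. Satisfied.

Valid — all requirements satisfied.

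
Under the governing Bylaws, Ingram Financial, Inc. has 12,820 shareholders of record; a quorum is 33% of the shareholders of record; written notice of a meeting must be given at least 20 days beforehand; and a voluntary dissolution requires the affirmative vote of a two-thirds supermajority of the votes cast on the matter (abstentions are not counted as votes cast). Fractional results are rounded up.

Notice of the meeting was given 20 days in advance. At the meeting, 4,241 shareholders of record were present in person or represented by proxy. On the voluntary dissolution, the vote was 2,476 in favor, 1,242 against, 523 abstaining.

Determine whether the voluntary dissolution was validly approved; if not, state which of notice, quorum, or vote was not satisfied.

Invalid — vote requirement not satisfied.

Notice: 20 days given; 20 required. Satisfied.
Quorum: 33% of 12,820 = 4,230.60, rounded up to 4,231; 4,241 present. Satisfied.
Vote: requires two-thirds of the votes cast (4,241 − 523 abstaining = 3,718); 2/3 of 3718 = 2478.67, rounded up to 2479, so 2,479 needed; 2,476 in favor. Not satisfied.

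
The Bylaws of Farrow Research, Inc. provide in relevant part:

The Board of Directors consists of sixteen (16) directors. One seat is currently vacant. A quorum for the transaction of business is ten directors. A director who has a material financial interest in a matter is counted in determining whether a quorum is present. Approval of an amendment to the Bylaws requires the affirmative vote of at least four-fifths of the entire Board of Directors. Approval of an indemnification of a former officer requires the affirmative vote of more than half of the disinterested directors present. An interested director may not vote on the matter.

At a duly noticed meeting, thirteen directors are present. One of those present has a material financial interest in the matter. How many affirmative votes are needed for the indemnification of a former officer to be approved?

7

The indemnification of a former officer requires a majority of the disinterested directors present (13 − 1 = 12).
A majority of 12 is 7.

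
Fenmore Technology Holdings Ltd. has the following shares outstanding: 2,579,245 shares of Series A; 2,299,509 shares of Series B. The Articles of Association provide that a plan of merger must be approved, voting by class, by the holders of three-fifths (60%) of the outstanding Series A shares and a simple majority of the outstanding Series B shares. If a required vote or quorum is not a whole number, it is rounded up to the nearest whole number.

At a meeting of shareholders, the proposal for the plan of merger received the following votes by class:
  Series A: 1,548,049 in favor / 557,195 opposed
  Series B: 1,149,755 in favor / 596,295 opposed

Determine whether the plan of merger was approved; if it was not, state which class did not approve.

Approved — every class gave the required vote.

Series A: 3/5 of 2579245 = 1547547; 1,547,547 required, 1,548,049 in favor — approved.
Series B: a majority of 2299509 is 1149755; 1,149,755 required, 1,149,755 in favor — approved.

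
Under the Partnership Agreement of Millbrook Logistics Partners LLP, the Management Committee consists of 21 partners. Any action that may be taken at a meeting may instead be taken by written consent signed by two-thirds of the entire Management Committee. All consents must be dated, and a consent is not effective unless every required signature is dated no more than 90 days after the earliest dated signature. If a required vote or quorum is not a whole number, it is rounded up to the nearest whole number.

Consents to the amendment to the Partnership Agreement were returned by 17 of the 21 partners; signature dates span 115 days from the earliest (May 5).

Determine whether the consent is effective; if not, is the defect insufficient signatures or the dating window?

Signatures required: two-thirds of 21 — 2/3 of 21 = 14, so 14 needed; 17 signed. Sufficient.
Dating window: the latest signature is 115 days after the earliest; the limit is 90 days. Outside the window.

Not effective — dating-window requirement not satisfied.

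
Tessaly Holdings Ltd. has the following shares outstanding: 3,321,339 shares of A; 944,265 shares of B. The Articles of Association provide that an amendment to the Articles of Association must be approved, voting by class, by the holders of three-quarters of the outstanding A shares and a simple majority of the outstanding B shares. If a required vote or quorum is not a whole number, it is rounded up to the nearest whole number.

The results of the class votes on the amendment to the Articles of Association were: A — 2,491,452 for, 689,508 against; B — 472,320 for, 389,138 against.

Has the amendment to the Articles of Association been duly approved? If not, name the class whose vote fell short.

A: 3/4 of 3321339 = 2491004.25, rounded up to 2491005; 2,491,005 required, 2,491,452 in favor — approved.
B: a majority of 944265 is 472133; 472,133 required, 472,320 in favor — approved.

Approved — every class gave the required vote.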